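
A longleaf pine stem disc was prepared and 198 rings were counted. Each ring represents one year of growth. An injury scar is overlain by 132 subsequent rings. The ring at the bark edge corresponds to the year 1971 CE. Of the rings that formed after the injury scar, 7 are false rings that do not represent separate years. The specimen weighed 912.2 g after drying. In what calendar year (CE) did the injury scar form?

1846 CE

132 rings formed after the injury scar.
132 − 7 false = 125 true rings after the injury scar.
1971 − 125 = 1846 CE.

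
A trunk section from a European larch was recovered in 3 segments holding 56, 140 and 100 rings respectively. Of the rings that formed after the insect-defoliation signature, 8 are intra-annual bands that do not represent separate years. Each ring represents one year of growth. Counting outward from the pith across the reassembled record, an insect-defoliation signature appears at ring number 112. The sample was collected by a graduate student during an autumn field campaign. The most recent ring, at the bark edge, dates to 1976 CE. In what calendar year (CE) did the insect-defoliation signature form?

1800 CE

Total rings = 56 + 140 + 100 = 296.
296 − 112 = 184 rings lie beyond the insect-defoliation signature toward the bark edge.
Removing the 8 false rings leaves 184 − 8 = 176 true rings beyond the insect-defoliation signature.
The ring at the bark edge is 1976 CE, so the insect-defoliation signature dates to 1976 − 176 = 1800 CE.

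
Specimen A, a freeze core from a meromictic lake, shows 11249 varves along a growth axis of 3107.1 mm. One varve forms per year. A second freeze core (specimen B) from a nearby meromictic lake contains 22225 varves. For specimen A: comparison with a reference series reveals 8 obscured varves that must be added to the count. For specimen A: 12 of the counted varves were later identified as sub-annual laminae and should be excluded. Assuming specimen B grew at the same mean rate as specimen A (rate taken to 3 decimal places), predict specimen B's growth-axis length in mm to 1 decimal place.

6134.1 mm

Specimen A: after corrections the count is 11249 − 12 + 8 = 11245 varves.
A: Mean rate = 3107.1 mm / 11245 years ≈ 0.276 mm per year.
B's length ≈ 0.276 × 22225 = 6134.1 mm.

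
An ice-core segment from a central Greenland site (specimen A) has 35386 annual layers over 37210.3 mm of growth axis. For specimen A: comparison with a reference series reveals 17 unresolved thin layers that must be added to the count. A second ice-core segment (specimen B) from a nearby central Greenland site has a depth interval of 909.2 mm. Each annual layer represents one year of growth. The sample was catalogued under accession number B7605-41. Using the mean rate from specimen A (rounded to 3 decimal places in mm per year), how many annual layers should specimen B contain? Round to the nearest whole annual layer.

Specimen A: after corrections the count is 35386 + 17 = 35403 annual layers.
A: Extension rate ≈ 37210.3 / 35403 = 1.051 mm/yr.
Specimen B: 909.2 mm / 1.051 mm per year = 865.08 years ≈ 865 annual layers.

865 annual layers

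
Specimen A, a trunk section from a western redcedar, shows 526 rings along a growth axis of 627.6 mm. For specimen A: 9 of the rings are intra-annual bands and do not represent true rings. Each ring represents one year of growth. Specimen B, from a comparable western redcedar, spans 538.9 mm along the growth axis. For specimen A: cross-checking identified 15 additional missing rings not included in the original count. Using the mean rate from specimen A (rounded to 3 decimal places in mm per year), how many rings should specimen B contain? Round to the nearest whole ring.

457 rings

Specimen A: after corrections the count is 526 − 9 + 15 = 532 rings.
A: Extension rate ≈ 627.6 / 532 = 1.180 mm/year.
Specimen B: 538.9 mm / 1.180 mm per year = 456.69 years ≈ 457 rings.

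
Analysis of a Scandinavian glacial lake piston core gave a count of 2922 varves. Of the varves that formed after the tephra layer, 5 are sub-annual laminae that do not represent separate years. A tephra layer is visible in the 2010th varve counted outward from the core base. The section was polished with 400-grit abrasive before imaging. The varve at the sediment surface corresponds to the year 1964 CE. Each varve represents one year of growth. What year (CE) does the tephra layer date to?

2922 − 2010 = 912 varves lie beyond the tephra layer toward the sediment surface.
912 − 5 false = 907 true varves after the tephra layer.
1964 − 907 = 1057 CE.

1057 CE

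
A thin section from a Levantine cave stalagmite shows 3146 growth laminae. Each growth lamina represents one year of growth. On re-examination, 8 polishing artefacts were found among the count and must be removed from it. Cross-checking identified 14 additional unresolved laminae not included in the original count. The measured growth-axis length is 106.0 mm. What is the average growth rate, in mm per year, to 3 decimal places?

After corrections the count is 3146 − 8 + 14 = 3152 growth laminae.
Extension rate ≈ 106.0 / 3152 = 0.034 mm per year.

0.034 mm per year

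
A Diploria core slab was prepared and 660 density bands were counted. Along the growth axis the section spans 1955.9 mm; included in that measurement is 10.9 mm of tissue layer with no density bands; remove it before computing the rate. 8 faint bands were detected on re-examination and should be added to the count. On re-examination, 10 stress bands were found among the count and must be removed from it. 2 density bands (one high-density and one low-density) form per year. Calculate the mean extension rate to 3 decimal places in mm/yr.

5.912 mm/yr

After corrections the count is 660 − 10 + 8 = 658 density bands.
Dividing by 2 density bands per year: 658 / 2 = 329 years.
Removing the 10.9 mm offcut leaves 1955.9 − 10.9 = 1945.0 mm.
Mean rate = 1945.0 mm / 329 years ≈ 5.912 mm/yr.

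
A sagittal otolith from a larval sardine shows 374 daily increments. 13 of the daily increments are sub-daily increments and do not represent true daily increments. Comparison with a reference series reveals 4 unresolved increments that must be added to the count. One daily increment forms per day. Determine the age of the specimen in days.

365 d

After corrections the count is 374 − 13 + 4 = 365 daily increments.
One daily increment per day makes the duration 365 days.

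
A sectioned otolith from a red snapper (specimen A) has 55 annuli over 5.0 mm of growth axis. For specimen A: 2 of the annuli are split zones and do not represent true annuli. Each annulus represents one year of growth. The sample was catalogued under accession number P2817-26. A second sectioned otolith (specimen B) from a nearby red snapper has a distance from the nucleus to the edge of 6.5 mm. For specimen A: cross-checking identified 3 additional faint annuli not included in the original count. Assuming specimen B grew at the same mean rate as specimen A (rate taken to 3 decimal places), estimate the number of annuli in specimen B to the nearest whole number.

Specimen A: after corrections the count is 55 − 2 + 3 = 56 annuli.
A: Mean rate = 5.0 mm / 56 years ≈ 0.089 mm/yr.
B spans 6.5 / 0.089 = 73.03 years ≈ 73 annuli.

73 annuli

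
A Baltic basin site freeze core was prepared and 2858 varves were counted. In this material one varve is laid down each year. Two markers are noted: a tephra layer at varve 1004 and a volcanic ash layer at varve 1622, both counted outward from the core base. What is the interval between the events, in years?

618 years

1622 − 1004 = 618 varves lie between the two events.
At one varve per year, 618 years elapsed between them.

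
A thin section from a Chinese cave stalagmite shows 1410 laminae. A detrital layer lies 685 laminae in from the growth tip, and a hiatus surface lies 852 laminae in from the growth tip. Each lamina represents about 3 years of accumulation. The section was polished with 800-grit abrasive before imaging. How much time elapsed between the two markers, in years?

501 yr

852 − 685 = 167 laminae lie between the two events.
At 3 years per lamina, 167 × 3 = 501 years.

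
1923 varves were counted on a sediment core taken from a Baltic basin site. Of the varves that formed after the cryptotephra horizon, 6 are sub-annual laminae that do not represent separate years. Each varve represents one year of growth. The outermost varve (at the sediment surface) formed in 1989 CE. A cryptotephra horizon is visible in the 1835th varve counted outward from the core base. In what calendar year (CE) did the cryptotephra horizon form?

Between varve 1835 and the sediment surface there are 1923 − 1835 = 88 varves.
Removing the 6 false varves leaves 88 − 6 = 82 true varves beyond the cryptotephra horizon.
The varve at the sediment surface is 1989 CE, so the cryptotephra horizon dates to 1989 − 82 = 1907 CE.

1907 CE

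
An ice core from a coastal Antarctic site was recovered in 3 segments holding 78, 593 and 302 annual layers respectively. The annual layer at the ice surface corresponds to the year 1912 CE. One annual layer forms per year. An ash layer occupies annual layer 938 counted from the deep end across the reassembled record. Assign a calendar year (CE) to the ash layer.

Total annual layers = 78 + 593 + 302 = 973.
The ash layer sits at annual layer 938 from the deep end, so 973 − 938 = 35 annual layers formed after it.
Counting back 35 years from 1912 CE places the ash layer in 1912 − 35 = 1877 CE.

1877 CE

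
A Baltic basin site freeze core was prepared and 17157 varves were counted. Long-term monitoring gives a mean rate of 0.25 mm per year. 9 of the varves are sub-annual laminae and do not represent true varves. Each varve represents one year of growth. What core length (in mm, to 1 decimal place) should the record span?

True varve count = 17157 − 9 = 17148.
Predicted length = 0.25 mm/year × 17148 years = 4287.0 mm.

4287.0 mm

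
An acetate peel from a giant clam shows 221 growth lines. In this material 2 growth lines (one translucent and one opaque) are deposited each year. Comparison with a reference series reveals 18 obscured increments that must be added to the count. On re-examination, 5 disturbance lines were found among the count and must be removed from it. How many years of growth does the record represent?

117 years

After corrections the count is 221 − 5 + 18 = 234 growth lines.
With 2 growth lines per year, 234 / 2 = 117 years.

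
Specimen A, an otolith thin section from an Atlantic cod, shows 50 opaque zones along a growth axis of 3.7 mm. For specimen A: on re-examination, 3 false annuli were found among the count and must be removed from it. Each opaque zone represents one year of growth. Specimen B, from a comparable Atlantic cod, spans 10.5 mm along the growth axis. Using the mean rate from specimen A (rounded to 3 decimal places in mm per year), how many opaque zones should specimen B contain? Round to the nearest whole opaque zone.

Specimen A: adjusted count: 50 − 3 = 47 opaque zones.
A: 3.7 mm over 47 years gives 3.7 / 47 ≈ 0.079 mm per year.
Specimen B: 10.5 mm / 0.079 mm per year = 132.91 years ≈ 133 opaque zones.

133 opaque zones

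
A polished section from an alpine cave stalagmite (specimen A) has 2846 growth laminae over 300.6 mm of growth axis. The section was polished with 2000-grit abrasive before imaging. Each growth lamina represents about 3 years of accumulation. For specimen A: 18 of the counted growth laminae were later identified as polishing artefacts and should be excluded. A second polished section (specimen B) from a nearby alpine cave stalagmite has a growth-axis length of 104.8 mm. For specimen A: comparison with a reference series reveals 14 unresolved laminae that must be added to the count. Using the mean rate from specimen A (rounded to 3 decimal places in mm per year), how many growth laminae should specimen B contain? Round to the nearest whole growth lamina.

Specimen A: correcting the raw count gives 2846 − 18 + 14 = 2842 true growth laminae.
Specimen A: multiplying by 3 years per growth lamina: 2842 × 3 = 8526 years.
A: Mean rate = 300.6 mm / 8526 years ≈ 0.035 mm/year.
B spans 104.8 / 0.035 = 2994.29 years; at 3 years per growth lamina that is 2994.29 / 3 ≈ 998 growth laminae.

998 growth laminae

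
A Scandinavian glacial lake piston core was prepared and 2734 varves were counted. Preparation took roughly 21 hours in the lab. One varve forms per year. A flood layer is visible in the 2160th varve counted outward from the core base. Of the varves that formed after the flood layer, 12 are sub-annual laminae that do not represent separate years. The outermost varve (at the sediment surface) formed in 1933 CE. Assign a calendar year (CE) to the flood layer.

1371 CE

2734 − 2160 = 574 varves lie beyond the flood layer toward the sediment surface.
Removing the 12 false varves leaves 574 − 12 = 562 true varves beyond the flood layer.
The varve at the sediment surface is 1933 CE, so the flood layer dates to 1933 − 562 = 1371 CE.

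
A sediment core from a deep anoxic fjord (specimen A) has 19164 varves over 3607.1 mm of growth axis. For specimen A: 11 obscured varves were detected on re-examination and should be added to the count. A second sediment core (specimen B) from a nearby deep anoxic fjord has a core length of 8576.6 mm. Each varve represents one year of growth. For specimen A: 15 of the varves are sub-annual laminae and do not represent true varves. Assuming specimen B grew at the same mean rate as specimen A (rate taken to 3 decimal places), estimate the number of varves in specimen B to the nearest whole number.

45620 varves

Specimen A: correcting the raw count gives 19164 − 15 + 11 = 19160 true varves.
A: Extension rate ≈ 3607.1 / 19160 = 0.188 mm/year.
B spans 8576.6 / 0.188 = 45620.21 years ≈ 45620 varves.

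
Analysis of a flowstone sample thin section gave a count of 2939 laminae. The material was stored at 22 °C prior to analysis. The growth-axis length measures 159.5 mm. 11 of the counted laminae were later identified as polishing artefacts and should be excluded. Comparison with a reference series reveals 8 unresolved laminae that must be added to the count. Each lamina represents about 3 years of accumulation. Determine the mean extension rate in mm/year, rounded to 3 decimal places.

0.018 mm/year

True lamina count = 2939 − 11 + 8 = 2936.
2936 laminae at 3 years each span 2936 × 3 = 8808 years.
Extension rate ≈ 159.5 / 8808 = 0.018 mm/year.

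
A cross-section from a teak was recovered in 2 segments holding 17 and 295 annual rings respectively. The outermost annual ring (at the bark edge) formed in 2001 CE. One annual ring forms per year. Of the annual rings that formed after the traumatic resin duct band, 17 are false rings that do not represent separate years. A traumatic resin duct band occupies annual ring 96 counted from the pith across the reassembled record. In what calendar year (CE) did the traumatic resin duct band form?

1802 CE

Total annual rings = 17 + 295 = 312.
Between annual ring 96 and the bark edge there are 312 − 96 = 216 annual rings.
216 − 17 false = 199 true annual rings after the traumatic resin duct band.
The annual ring at the bark edge is 2001 CE, so the traumatic resin duct band dates to 2001 − 199 = 1802 CE.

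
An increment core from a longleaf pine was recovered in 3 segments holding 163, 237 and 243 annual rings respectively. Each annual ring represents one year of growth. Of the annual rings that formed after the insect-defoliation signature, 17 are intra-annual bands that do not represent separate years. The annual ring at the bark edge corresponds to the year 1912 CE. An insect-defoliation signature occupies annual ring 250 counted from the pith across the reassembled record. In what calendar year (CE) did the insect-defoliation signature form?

Total annual rings = 163 + 237 + 243 = 643.
The insect-defoliation signature sits at annual ring 250 from the pith, so 643 − 250 = 393 annual rings formed after it.
Excluding 17 false annual rings: 393 − 17 = 376.
1912 − 376 = 1536 CE.

1536 CE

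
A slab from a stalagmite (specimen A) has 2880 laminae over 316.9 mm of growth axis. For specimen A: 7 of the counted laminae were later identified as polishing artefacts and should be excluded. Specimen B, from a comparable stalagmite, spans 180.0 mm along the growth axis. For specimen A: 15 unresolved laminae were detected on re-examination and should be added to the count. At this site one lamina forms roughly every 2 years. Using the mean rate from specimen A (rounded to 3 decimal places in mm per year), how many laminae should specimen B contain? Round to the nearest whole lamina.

Specimen A: adjusted count: 2880 − 7 + 15 = 2888 laminae.
Specimen A: at 2 years per lamina, 2888 × 2 = 5776 years.
A: Mean rate = 316.9 mm / 5776 years ≈ 0.055 mm/year.
B spans 180.0 / 0.055 = 3272.73 years; at 2 years per lamina that is 3272.73 / 2 ≈ 1636 laminae.

1636 laminae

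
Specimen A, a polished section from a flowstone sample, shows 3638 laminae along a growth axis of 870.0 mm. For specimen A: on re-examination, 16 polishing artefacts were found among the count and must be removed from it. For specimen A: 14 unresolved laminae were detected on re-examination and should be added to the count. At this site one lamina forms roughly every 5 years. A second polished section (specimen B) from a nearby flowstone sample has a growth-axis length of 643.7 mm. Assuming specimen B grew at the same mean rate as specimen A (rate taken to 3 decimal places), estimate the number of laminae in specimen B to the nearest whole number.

2682 laminae

Specimen A: true lamina count = 3638 − 16 + 14 = 3636.
Specimen A: at 5 years per lamina, 3636 × 5 = 18180 years.
A: Extension rate ≈ 870.0 / 18180 = 0.048 mm per year.
Specimen B: 643.7 mm / 0.048 mm per year = 13410.42 years; at 5 years per lamina that is 13410.42 / 5 ≈ 2682 laminae.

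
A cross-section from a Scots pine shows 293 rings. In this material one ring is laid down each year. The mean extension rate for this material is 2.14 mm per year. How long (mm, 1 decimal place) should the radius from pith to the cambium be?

The record spans 293 years at 2.14 mm per year.
Predicted length = 2.14 mm/year × 293 years = 627.0 mm.

627.0 mm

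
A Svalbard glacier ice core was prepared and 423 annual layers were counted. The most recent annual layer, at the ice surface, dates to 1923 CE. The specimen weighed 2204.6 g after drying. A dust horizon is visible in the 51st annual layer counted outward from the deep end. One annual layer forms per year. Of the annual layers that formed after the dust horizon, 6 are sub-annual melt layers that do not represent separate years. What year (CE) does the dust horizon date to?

1557 CE

Between annual layer 51 and the ice surface there are 423 − 51 = 372 annual layers.
Removing the 6 false annual layers leaves 372 − 6 = 366 true annual layers beyond the dust horizon.
1923 − 366 = 1557 CE.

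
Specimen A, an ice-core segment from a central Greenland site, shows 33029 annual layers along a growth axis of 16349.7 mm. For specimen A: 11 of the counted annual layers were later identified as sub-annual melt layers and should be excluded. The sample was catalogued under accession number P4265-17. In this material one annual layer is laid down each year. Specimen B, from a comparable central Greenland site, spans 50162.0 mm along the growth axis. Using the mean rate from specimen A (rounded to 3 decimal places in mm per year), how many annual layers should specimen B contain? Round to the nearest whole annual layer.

101337 annual layers

Specimen A: correcting the raw count gives 33029 − 11 = 33018 true annual layers.
A: Extension rate ≈ 16349.7 / 33018 = 0.495 mm/year.
For B, 50162.0 / 0.495 = 101337.37 years ≈ 101337 annual layers.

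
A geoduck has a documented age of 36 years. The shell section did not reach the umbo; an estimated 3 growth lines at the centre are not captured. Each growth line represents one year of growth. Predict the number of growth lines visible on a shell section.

33 growth lines

At one growth line per year, 36 years correspond to 36 growth lines.
36 − 3 missed = 33 growth lines expected in the prepared section.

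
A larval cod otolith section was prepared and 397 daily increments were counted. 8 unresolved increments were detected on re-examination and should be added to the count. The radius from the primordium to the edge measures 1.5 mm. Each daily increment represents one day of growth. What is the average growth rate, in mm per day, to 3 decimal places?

True daily increment count = 397 + 8 = 405.
Extension rate ≈ 1.5 / 405 = 0.004 mm per day.

0.004 mm per day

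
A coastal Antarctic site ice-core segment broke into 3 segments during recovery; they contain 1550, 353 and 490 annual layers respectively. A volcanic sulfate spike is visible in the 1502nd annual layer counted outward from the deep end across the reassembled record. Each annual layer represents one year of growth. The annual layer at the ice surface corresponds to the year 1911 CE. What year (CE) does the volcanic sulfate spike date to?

1020 CE

Total annual layers = 1550 + 353 + 490 = 2393.
Between annual layer 1502 and the ice surface there are 2393 − 1502 = 891 annual layers.
The annual layer at the ice surface is 1911 CE, so the volcanic sulfate spike dates to 1911 − 891 = 1020 CE.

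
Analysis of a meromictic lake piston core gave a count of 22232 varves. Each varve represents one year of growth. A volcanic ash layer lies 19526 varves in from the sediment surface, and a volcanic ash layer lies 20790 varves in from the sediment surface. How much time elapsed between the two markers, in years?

The two markers are separated by 20790 − 19526 = 1264 varves.
One varve per year makes the interval 1264 years.

1264 yr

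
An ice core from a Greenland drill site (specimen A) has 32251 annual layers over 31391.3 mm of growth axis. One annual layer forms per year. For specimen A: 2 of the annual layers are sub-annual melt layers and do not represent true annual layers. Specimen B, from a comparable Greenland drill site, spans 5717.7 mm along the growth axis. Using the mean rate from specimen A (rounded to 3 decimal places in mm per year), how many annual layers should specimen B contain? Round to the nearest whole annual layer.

Specimen A: true annual layer count = 32251 − 2 = 32249.
A: Extension rate ≈ 31391.3 / 32249 = 0.973 mm/yr.
For B, 5717.7 / 0.973 = 5876.36 years ≈ 5876 annual layers.

5876 annual layers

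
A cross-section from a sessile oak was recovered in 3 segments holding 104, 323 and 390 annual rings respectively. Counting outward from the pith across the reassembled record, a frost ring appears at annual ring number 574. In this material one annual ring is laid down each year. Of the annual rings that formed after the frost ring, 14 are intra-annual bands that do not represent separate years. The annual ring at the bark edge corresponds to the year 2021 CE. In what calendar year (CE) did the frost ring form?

1792 CE

Total annual rings = 104 + 323 + 390 = 817.
817 − 574 = 243 annual rings lie beyond the frost ring toward the bark edge.
Removing the 14 false annual rings leaves 243 − 14 = 229 true annual rings beyond the frost ring.
Counting back 229 years from 2021 CE places the frost ring in 2021 − 229 = 1792 CE.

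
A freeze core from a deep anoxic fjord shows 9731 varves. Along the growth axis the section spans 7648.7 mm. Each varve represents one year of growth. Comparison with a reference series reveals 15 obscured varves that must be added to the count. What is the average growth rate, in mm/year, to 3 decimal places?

Adjusted count: 9731 + 15 = 9746 varves.
Mean rate = 7648.7 mm / 9746 years ≈ 0.785 mm/year.

0.785 mm/year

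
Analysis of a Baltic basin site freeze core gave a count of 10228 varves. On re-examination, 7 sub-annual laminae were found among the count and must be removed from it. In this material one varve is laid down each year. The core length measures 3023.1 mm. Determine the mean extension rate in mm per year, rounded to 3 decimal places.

0.296 mm per year

Correcting the raw count gives 10228 − 7 = 10221 true varves.
Mean rate = 3023.1 mm / 10221 years ≈ 0.296 mm per year.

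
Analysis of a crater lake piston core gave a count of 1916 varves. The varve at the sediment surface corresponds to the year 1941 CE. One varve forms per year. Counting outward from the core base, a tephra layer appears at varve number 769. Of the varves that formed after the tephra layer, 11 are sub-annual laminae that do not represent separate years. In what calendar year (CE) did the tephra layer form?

805 CE

Between varve 769 and the sediment surface there are 1916 − 769 = 1147 varves.
1147 − 11 false = 1136 true varves after the tephra layer.
1941 − 1136 = 805 CE.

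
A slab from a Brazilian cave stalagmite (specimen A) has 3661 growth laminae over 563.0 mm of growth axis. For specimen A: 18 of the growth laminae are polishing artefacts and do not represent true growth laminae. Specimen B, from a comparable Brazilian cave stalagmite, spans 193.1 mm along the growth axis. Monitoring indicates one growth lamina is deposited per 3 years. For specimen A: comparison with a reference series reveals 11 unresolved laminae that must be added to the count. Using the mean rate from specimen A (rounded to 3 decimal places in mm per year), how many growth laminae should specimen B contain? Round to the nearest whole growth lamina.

Specimen A: correcting the raw count gives 3661 − 18 + 11 = 3654 true growth laminae.
Specimen A: at 3 years per growth lamina, 3654 × 3 = 10962 years.
A: 563.0 mm over 10962 years gives 563.0 / 10962 ≈ 0.051 mm/year.
For B, 193.1 / 0.051 = 3786.27 years; at 3 years per growth lamina that is 3786.27 / 3 ≈ 1262 growth laminae.

1262 growth laminae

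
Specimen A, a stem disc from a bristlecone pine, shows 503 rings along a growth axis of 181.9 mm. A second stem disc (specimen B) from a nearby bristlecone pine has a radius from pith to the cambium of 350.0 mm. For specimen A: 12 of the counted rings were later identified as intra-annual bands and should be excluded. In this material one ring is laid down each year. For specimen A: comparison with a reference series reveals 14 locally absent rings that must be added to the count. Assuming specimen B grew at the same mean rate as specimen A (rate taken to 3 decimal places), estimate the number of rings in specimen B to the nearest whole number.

972 rings

Specimen A: adjusted count: 503 − 12 + 14 = 505 rings.
A: 181.9 mm over 505 years gives 181.9 / 505 ≈ 0.360 mm/year.
B spans 350.0 / 0.360 = 972.22 years ≈ 972 rings.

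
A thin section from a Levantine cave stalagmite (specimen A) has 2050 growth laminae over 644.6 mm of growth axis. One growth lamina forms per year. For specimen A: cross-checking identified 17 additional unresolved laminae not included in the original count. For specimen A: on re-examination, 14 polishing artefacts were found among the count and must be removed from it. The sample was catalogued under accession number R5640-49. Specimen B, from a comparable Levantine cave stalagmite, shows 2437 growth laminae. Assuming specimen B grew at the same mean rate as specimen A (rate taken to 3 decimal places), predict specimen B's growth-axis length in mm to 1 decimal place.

Specimen A: after corrections the count is 2050 − 14 + 17 = 2053 growth laminae.
A: Extension rate ≈ 644.6 / 2053 = 0.314 mm/year.
B's length ≈ 0.314 × 2437 = 765.2 mm.

765.2 mm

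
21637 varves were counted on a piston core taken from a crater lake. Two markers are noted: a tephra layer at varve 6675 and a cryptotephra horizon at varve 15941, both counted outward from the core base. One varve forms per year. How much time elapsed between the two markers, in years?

15941 − 6675 = 9266 varves lie between the two events.
At one varve per year, 9266 years elapsed between them.

9266 years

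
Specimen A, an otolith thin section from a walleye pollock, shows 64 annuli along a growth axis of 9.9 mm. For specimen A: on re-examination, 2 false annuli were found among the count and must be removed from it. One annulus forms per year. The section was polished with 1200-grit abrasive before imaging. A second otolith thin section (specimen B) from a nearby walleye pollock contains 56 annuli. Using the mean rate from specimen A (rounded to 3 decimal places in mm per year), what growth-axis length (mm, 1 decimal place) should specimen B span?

Specimen A: correcting the raw count gives 64 − 2 = 62 true annuli.
A: Mean rate = 9.9 mm / 62 years ≈ 0.160 mm/year.
For B, 0.160 mm/year × 56 years = 9.0 mm.

9.0 mm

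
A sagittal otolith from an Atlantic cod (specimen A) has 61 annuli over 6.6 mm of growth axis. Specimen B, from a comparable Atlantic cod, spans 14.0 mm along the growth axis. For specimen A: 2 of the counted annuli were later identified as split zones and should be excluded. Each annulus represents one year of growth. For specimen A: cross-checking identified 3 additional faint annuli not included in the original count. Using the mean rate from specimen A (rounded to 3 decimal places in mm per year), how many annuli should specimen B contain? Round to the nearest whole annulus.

Specimen A: true annulus count = 61 − 2 + 3 = 62.
A: 6.6 mm over 62 years gives 6.6 / 62 ≈ 0.106 mm/yr.
For B, 14.0 / 0.106 = 132.08 years ≈ 132 annuli.

132 annuli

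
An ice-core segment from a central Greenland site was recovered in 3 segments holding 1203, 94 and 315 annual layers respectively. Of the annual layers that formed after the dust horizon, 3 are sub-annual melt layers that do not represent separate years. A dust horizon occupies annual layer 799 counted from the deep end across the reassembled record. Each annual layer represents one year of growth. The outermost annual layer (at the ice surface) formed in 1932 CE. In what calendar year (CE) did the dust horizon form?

1122 CE

Total annual layers = 1203 + 94 + 315 = 1612.
1612 − 799 = 813 annual layers lie beyond the dust horizon toward the ice surface.
813 − 3 false = 810 true annual layers after the dust horizon.
1932 − 810 = 1122 CE.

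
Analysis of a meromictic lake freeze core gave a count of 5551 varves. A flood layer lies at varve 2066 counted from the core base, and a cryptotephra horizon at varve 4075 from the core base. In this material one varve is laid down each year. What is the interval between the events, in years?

The two markers are separated by 4075 − 2066 = 2009 varves.
That is 2009 years at one varve per year.

2009 yr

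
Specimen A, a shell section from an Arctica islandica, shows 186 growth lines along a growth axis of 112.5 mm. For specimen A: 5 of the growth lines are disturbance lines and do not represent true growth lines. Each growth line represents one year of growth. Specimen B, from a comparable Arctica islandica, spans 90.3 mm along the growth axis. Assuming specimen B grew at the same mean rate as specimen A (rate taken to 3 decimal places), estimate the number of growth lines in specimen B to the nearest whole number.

Specimen A: after corrections the count is 186 − 5 = 181 growth lines.
A: Mean rate = 112.5 mm / 181 years ≈ 0.622 mm per year.
For B, 90.3 / 0.622 = 145.18 years ≈ 145 growth lines.

145 growth lines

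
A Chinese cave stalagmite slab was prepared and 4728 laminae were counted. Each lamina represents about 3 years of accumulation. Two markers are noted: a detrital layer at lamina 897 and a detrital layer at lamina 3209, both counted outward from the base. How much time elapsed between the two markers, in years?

The two markers are separated by 3209 − 897 = 2312 laminae.
Multiplying by 3 years per lamina: 2312 × 3 = 6936 years.

6936 years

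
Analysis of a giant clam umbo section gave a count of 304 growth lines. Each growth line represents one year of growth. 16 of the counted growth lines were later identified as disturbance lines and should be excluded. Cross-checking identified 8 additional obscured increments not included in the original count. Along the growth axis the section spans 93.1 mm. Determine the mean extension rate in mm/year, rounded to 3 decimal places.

0.315 mm/year

After corrections the count is 304 − 16 + 8 = 296 growth lines.
93.1 mm over 296 years gives 93.1 / 296 ≈ 0.315 mm/year.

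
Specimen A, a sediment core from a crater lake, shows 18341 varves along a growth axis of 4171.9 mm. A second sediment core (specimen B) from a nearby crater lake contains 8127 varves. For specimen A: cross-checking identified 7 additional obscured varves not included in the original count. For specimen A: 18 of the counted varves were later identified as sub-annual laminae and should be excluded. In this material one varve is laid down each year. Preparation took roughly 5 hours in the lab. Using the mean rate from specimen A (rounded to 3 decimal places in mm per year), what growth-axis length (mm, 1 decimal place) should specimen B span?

1853.0 mm

Specimen A: correcting the raw count gives 18341 − 18 + 7 = 18330 true varves.
A: 4171.9 mm over 18330 years gives 4171.9 / 18330 ≈ 0.228 mm/yr.
Length of B = 0.228 × 8127 = 1853.0 mm.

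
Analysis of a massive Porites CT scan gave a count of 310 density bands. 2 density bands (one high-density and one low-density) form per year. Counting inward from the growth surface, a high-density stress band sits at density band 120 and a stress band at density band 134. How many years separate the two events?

7 years

Separation: 134 − 120 = 14 density bands.
With 2 density bands per year, 14 / 2 = 7 years.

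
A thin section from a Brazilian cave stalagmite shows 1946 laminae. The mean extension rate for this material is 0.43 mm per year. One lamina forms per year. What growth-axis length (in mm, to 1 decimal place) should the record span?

836.8 mm

The record spans 1946 years at 0.43 mm per year.
Length ≈ 0.43 × 1946 = 836.8 mm.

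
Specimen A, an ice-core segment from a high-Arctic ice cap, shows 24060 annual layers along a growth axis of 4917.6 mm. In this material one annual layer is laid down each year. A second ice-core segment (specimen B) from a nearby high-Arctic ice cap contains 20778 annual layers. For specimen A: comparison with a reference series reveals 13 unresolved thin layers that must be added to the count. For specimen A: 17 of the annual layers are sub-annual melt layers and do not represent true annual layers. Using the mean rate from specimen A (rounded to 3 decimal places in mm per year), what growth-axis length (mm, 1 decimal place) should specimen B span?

4238.7 mm

Specimen A: true annual layer count = 24060 − 17 + 13 = 24056.
A: 4917.6 mm over 24056 years gives 4917.6 / 24056 ≈ 0.204 mm/yr.
For B, 0.204 mm/year × 20778 years = 4238.7 mm.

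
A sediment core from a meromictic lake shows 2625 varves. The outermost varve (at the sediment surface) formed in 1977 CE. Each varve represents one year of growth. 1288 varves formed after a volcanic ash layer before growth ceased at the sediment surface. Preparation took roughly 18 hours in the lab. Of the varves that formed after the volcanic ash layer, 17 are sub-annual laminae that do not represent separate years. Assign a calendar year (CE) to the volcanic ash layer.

There are 1288 varves younger than the volcanic ash layer.
1288 − 17 false = 1271 true varves after the volcanic ash layer.
1977 − 1271 = 706 CE.

706 CE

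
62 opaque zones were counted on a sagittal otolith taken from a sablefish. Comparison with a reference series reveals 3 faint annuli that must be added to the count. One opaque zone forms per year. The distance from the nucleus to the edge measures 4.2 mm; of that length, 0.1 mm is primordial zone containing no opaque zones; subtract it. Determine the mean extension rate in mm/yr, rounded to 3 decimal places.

0.063 mm/yr

Correcting the raw count gives 62 + 3 = 65 true opaque zones.
Net length = 4.2 − 0.1 = 4.1 mm.
4.1 mm over 65 years gives 4.1 / 65 ≈ 0.063 mm/yr.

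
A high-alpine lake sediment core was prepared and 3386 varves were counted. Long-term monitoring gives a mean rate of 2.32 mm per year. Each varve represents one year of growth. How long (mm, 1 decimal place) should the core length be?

7855.5 mm

The record spans 3386 years at 2.32 mm per year.
Predicted length = 2.32 mm/year × 3386 years = 7855.5 mm.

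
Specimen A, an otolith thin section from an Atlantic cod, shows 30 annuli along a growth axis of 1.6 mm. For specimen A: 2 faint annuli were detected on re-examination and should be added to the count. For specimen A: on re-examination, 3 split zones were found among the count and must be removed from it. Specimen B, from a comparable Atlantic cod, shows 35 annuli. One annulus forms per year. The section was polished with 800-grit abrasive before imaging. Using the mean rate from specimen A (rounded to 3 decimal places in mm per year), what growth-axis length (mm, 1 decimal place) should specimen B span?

1.9 mm

Specimen A: adjusted count: 30 − 3 + 2 = 29 annuli.
A: 1.6 mm over 29 years gives 1.6 / 29 ≈ 0.055 mm/yr.
For B, 0.055 mm/year × 35 years = 1.9 mm.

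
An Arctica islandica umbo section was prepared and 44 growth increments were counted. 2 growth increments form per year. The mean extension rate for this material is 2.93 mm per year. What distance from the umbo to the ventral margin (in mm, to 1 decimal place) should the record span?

44 growth increments at 2 per year is 44 / 2 = 22 years.
Length ≈ 2.93 × 22 = 64.5 mm.

64.5 mm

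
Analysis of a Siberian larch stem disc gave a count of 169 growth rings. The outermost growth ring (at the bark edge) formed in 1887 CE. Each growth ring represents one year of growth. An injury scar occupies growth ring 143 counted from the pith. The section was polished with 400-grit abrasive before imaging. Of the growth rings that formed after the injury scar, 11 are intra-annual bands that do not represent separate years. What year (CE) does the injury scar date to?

Between growth ring 143 and the bark edge there are 169 − 143 = 26 growth rings.
Removing the 11 false growth rings leaves 26 − 11 = 15 true growth rings beyond the injury scar.
1887 − 15 = 1872 CE.

1872 CE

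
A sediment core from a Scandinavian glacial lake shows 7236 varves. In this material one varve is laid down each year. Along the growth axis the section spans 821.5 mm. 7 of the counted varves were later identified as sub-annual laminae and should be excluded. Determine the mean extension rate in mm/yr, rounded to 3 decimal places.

Correcting the raw count gives 7236 − 7 = 7229 true varves.
821.5 mm over 7229 years gives 821.5 / 7229 ≈ 0.114 mm/yr.

0.114 mm/yr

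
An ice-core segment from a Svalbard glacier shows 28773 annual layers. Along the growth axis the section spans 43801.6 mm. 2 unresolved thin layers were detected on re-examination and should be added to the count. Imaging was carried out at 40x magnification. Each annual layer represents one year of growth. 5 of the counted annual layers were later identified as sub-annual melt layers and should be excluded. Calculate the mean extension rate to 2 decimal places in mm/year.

1.52 mm/year

After corrections the count is 28773 − 5 + 2 = 28770 annual layers.
43801.6 mm over 28770 years gives 43801.6 / 28770 ≈ 1.52 mm/year.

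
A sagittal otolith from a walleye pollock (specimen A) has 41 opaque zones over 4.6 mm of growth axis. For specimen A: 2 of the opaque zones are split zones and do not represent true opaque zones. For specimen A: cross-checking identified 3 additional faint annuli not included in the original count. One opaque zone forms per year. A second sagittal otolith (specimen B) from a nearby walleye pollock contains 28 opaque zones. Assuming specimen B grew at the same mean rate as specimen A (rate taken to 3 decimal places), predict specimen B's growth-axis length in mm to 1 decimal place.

3.1 mm

Specimen A: adjusted count: 41 − 2 + 3 = 42 opaque zones.
A: Extension rate ≈ 4.6 / 42 = 0.110 mm/year.
For B, 0.110 mm/year × 28 years = 3.1 mm.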